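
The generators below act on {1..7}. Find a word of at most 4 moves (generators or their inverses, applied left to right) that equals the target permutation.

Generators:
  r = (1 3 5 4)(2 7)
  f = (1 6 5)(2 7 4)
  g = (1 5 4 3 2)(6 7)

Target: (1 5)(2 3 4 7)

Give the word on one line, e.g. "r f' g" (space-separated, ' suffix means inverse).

  after g: (1 5 4 3 2)(6 7)
  after g: (1 4 2 5 3)
  after r': (1 5)(2 3 4 7)

g g r'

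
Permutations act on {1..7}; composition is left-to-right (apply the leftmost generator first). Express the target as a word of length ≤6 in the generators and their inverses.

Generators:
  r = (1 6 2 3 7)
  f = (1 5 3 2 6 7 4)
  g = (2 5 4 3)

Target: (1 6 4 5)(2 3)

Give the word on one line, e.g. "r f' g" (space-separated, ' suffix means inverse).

  after g: (2 5 4 3)
  after r': (1 7 3 6)(2 5 4)
  after g': (1 7 4 3 6)
  after f': (1 6 4 5)(2 3)

g r' g' f'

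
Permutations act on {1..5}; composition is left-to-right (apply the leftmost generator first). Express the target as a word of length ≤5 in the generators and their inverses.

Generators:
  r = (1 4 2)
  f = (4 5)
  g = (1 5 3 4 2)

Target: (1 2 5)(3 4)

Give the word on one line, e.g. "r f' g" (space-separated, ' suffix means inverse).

  after f: (4 5)
  after r: (1 4 5 2)
  after g: (1 2 5)(3 4)

f r g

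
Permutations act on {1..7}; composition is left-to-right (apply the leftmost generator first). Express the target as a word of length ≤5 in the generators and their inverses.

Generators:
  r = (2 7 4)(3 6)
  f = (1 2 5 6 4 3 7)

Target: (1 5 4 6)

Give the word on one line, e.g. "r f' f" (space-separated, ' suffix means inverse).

  after r: (2 7 4)(3 6)
  after f: (1 2)(3 4 5 6 7)
  after f: (1 5 4 6)

r f f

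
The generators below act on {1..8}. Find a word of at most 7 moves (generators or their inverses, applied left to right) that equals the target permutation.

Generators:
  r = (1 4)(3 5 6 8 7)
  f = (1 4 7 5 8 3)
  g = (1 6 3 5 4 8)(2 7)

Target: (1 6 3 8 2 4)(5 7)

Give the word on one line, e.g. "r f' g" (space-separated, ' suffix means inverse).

  after g: (1 6 3 5 4 8)(2 7)
  after f: (1 6)(2 5 7)(3 8 4)
  after g': (2 3 4 6 8 5)
  after f': (1 3)(2 8 7 4 6 5)
  after g': (1 6 3 8 2 4)(5 7)

g f g' f' g'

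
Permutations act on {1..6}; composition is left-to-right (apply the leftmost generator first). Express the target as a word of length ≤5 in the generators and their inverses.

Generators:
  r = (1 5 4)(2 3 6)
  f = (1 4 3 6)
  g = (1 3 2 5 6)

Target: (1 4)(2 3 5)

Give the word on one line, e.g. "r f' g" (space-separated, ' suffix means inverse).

  after f: (1 4 3 6)
  after r: (2 3)(4 6 5)
  after r: (1 5)(2 6 4)
  after r: (1 4 3 6)
  after g': (1 4)(2 3 5)

f r r r g'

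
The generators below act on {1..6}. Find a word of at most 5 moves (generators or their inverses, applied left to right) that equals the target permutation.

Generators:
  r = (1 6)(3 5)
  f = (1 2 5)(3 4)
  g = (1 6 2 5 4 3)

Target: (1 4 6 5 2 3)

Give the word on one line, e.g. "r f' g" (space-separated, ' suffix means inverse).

r g g g

  after r: (1 6)(3 5)
  after g: (1 2 5)(3 4)
  after g: (1 5 6 2 4)
  after g: (1 4 6 5 2 3)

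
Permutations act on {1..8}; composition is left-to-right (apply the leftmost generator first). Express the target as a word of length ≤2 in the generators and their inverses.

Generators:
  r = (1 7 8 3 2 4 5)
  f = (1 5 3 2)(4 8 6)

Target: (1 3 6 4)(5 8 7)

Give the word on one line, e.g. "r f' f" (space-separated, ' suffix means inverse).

  after r': (1 5 4 2 3 8 7)
  after f: (1 3 6 4)(5 8 7)

r' f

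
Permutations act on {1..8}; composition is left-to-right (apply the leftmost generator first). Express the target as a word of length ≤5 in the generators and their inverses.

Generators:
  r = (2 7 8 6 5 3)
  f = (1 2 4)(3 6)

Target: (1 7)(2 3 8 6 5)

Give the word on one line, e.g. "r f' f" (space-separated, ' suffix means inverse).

r r f r f'

  after r: (2 7 8 6 5 3)
  after r: (2 8 5)(3 7 6)
  after f: (1 2 8 5 4)(3 7)
  after r: (1 7 2 6 5 4)(3 8)
  after f': (1 7)(2 3 8 6 5)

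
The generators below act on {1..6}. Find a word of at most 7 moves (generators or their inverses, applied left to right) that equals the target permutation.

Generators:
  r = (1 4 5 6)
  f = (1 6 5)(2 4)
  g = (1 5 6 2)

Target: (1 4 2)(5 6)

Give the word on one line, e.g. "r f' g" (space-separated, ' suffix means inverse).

  after r': (1 6 5 4)
  after f: (1 5 2 4 6)
  after f: (4 5)
  after r: (1 4 6)
  after g: (1 4 2)(5 6)

r' f f r g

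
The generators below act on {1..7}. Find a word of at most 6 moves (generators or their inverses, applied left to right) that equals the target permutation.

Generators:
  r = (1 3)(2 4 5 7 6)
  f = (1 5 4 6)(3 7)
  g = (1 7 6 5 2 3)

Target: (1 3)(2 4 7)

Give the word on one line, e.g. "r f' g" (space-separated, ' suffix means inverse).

g g f r'

  after g: (1 7 6 5 2 3)
  after g: (1 6 2)(3 7 5)
  after f: (2 5 7 4 6)
  after r': (1 3)(2 4 7)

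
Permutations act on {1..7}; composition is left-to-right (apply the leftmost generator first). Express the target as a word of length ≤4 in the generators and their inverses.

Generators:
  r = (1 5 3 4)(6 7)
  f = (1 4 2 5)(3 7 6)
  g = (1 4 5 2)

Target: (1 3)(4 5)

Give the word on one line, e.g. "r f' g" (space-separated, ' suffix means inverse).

r r

  after r: (1 5 3 4)(6 7)
  after r: (1 3)(4 5)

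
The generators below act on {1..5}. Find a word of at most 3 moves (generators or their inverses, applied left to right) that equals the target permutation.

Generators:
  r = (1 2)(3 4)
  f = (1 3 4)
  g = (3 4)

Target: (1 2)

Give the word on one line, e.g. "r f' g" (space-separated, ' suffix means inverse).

g r'

  after g: (3 4)
  after r': (1 2)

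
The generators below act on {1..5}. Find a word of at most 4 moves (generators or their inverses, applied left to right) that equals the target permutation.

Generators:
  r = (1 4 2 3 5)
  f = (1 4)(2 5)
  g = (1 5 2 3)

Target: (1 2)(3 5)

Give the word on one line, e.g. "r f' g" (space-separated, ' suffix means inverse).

r' f

  after r': (1 5 3 2 4)
  after f: (1 2)(3 5)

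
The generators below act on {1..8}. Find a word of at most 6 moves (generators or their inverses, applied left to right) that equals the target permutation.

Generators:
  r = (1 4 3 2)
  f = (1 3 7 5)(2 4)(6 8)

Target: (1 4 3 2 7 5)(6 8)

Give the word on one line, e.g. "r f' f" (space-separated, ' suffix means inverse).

  after r': (1 2 3 4)
  after f': (1 4 5 7 3 2)(6 8)
  after f': (1 2 5 3 4 7)
  after f': (1 4 3 2 7 5)(6 8)

r' f' f' f'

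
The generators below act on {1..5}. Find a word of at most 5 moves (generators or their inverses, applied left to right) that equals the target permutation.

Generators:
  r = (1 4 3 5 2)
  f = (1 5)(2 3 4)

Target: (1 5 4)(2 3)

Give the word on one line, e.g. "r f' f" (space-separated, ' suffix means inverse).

  after r: (1 4 3 5 2)
  after f: (1 2 5 3)
  after r': (1 5 4)(2 3)

r f r'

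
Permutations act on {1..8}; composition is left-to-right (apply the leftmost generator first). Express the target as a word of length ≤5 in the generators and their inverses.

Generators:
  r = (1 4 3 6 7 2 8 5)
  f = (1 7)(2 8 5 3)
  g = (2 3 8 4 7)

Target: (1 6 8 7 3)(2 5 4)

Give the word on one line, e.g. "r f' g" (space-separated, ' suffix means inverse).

  after f: (1 7)(2 8 5 3)
  after g: (1 2 4 7)(5 8)
  after r': (1 7 5 2)(3 4 6)
  after r': (1 6 4 3)(2 5 7 8)
  after g': (1 6 8 7 3)(2 5 4)

f g r' r' g'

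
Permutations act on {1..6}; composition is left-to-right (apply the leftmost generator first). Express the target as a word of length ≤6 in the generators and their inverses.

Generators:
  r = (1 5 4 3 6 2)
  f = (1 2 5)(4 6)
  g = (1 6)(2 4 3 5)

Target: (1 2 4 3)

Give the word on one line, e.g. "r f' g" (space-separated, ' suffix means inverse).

  after g': (1 6)(2 5 3 4)
  after r: (1 2 4)(5 6)
  after f': (2 6)(4 5)
  after r: (1 5 3 6)
  after g: (1 2 4 3)

g' r f' r g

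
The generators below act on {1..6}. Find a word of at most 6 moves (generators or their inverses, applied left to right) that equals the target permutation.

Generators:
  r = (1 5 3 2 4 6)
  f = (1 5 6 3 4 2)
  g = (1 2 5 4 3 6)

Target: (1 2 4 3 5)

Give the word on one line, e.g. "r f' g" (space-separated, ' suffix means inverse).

f r f r'

  after f: (1 5 6 3 4 2)
  after r: (1 3 6 2 5)
  after f: (1 4 2 6)
  after r': (1 2 4 3 5)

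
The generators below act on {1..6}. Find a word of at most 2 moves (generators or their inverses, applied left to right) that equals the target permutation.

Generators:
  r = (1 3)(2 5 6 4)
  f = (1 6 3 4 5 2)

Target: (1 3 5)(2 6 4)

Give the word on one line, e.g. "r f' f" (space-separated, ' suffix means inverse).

  after f: (1 6 3 4 5 2)
  after f: (1 3 5)(2 6 4)

f f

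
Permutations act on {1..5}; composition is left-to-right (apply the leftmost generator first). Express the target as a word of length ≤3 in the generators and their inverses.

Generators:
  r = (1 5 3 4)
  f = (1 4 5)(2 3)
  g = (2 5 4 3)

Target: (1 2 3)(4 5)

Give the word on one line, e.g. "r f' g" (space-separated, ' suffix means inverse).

f g f

  after f: (1 4 5)(2 3)
  after g: (1 3 5)
  after f: (1 2 3)(4 5)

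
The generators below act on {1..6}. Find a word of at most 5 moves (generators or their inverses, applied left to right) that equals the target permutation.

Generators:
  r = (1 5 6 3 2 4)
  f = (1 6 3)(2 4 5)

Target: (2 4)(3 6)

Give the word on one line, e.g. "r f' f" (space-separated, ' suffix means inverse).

r f' r

  after r: (1 5 6 3 2 4)
  after f': (1 4 3 5)
  after r: (2 4)(3 6)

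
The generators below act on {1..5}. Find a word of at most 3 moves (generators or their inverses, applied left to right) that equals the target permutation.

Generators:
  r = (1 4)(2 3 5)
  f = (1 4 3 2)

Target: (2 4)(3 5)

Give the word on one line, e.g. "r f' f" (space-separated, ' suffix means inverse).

  after f: (1 4 3 2)
  after r': (2 4)(3 5)

f r'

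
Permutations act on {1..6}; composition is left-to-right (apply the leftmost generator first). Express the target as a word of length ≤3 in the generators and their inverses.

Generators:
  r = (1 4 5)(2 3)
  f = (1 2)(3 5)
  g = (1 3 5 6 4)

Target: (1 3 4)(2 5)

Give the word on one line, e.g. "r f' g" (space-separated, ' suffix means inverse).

  after f': (1 2)(3 5)
  after r': (1 3 4)(2 5)

f' r'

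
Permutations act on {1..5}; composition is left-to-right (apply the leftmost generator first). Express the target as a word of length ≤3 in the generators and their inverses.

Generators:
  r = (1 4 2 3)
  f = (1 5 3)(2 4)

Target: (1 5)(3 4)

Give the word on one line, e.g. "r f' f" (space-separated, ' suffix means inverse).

f r

  after f: (1 5 3)(2 4)
  after r: (1 5)(3 4)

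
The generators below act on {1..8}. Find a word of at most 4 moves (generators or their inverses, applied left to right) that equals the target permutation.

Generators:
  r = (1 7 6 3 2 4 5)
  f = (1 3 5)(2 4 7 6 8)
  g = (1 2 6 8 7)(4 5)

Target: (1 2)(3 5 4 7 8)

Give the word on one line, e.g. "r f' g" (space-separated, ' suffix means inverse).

f r' g'

  after f: (1 3 5)(2 4 7 6 8)
  after r': (1 6 8 3 4)
  after g': (1 2)(3 5 4 7 8)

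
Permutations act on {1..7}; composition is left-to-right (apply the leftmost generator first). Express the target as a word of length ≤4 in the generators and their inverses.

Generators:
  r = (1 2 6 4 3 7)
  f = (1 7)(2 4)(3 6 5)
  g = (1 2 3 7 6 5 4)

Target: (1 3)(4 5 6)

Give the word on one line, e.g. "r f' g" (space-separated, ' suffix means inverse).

  after f': (1 7)(2 4)(3 5 6)
  after f': (3 6 5)
  after g': (1 4 5 2)(3 7)
  after r: (1 3)(4 5 6)

f' f' g' r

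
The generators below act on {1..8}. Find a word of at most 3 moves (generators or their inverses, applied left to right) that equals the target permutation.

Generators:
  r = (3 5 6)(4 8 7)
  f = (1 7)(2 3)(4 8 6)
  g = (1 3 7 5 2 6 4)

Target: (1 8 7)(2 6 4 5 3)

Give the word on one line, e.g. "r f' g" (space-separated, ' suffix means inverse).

  after f': (1 7)(2 3)(4 6 8)
  after r': (1 8 7)(2 6 4 5 3)

f' r'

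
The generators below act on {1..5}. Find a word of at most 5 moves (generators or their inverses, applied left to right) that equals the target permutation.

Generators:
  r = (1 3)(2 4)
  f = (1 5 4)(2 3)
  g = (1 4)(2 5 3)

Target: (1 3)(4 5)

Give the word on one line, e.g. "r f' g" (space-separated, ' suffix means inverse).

  after r': (1 3)(2 4)
  after f': (1 2 5)(3 4)
  after g': (1 3)(4 5)

r' f' g'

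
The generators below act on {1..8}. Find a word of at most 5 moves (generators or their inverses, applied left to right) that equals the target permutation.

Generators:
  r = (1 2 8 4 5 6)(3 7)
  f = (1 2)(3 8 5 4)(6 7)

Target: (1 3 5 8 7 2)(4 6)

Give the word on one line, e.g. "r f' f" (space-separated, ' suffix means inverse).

  after f': (1 2)(3 4 5 8)(6 7)
  after f': (3 5)(4 8)
  after f': (1 2)(3 8 5 4)(6 7)
  after r: (1 8 6 3 4 7)
  after f': (1 3 5 8 7 2)(4 6)

f' f' f' r f'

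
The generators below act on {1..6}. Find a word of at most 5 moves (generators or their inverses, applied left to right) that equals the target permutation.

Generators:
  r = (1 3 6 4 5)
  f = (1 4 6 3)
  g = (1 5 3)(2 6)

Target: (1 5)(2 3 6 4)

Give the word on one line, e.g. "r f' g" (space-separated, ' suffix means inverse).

  after f: (1 4 6 3)
  after g: (1 4 2 6)(3 5)
  after r: (1 5 6 3)(2 4)
  after f: (1 5 3 4 2 6)
  after f: (1 5)(2 3 6 4)

f g r f f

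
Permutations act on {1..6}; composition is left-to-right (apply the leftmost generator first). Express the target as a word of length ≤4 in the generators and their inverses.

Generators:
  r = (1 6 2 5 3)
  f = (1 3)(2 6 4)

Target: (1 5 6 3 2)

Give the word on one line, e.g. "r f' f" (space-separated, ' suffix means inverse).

r' r'

  after r': (1 3 5 2 6)
  after r': (1 5 6 3 2)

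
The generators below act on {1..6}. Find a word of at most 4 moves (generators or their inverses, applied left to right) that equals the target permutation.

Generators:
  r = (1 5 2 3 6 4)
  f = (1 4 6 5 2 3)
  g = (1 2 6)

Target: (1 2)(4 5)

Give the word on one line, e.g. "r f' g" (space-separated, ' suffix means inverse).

r' r' r' f'

  after r': (1 4 6 3 2 5)
  after r': (1 6 2)(3 5 4)
  after r': (1 3)(2 4)(5 6)
  after f': (1 2)(4 5)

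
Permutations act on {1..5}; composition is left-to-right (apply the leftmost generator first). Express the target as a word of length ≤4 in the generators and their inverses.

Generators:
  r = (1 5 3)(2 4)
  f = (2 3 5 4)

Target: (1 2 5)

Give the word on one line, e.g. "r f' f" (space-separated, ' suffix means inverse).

  after r': (1 3 5)(2 4)
  after f: (1 5)(3 4)
  after f: (1 4 5)(2 3)
  after f: (1 2 5)

r' f f f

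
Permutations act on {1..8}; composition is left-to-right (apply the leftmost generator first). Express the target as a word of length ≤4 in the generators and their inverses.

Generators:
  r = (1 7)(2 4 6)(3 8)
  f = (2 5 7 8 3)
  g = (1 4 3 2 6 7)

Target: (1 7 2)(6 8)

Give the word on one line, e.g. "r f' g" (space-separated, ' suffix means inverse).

r' g r'

  after r': (1 7)(2 6 4)(3 8)
  after g: (2 7 4 6 3 8)
  after r': (1 7 2)(6 8)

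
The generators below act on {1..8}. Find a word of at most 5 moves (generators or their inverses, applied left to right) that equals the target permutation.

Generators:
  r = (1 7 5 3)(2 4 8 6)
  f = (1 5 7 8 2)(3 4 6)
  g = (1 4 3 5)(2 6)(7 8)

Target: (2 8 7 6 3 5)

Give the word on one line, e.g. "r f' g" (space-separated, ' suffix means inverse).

r' g r r

  after r': (1 3 5 7)(2 6 8 4)
  after g: (1 5 8 3)(4 6 7)
  after r: (1 3 7 8)(2 4)(5 6)
  after r: (2 8 7 6 3 5)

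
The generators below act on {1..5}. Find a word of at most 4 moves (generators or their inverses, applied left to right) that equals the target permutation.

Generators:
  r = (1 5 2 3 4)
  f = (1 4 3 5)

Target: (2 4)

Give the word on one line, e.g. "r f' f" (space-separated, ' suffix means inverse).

f r' f f

  after f: (1 4 3 5)
  after r': (1 3)(2 5 4)
  after f: (1 5 3 4 2)
  after f: (2 4)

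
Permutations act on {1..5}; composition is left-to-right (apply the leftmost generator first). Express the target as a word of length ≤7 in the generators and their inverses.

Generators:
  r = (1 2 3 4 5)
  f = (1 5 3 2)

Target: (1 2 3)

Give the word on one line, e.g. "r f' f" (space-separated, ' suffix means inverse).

f' r' f r r

  after f': (1 2 3 5)
  after r': (3 4)
  after f: (1 5 3 4 2)
  after r: (3 5 4)
  after r: (1 2 3)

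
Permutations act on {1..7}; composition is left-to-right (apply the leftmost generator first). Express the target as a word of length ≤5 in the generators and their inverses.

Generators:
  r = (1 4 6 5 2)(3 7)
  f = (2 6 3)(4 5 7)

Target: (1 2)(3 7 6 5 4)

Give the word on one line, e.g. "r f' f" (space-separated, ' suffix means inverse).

r' f' r f' r

  after r': (1 2 5 6 4)(3 7)
  after f': (1 3 5 2 4)(6 7)
  after r: (1 7 5)(2 6 3)
  after f': (1 5)(4 7)
  after r: (1 2)(3 7 6 5 4)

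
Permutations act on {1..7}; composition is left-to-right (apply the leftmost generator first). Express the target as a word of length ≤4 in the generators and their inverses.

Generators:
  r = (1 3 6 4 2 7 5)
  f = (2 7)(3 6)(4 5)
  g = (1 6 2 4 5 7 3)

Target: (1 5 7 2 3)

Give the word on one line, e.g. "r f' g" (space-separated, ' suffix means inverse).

  after g': (1 3 7 5 4 2 6)
  after g': (1 7 4 6 3 5 2)
  after r: (1 5 7 2 3)

g' g' r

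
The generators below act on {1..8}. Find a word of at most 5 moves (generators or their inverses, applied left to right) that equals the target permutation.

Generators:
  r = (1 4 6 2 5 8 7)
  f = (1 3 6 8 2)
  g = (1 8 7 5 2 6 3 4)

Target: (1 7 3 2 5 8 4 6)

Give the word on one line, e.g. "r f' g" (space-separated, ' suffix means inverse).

  after f: (1 3 6 8 2)
  after r': (1 3 4)(2 7 8 6 5)
  after g': (1 6 7)(2 8)
  after f: (1 8)(3 6 7)
  after r: (1 7 3 2 5 8 4 6)

f r' g' f r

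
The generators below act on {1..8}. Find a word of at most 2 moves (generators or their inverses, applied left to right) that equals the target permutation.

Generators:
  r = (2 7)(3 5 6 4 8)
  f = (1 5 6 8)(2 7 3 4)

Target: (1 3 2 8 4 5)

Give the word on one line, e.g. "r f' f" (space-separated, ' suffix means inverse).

f' r

  after f': (1 8 6 5)(2 4 3 7)
  after r: (1 3 2 8 4 5)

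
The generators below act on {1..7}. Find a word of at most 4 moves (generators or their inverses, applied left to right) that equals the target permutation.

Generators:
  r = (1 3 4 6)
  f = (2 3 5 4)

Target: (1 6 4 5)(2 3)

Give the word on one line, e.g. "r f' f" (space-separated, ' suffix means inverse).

f' r'

  after f': (2 4 5 3)
  after r': (1 6 4 5)(2 3)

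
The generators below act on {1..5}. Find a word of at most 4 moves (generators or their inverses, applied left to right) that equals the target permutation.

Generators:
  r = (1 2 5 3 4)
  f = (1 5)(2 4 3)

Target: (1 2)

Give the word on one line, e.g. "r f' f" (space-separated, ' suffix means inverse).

  after r': (1 4 3 5 2)
  after f: (1 3)(2 5 4)
  after r': (1 5 3 4)
  after r': (1 2)

r' f r' r'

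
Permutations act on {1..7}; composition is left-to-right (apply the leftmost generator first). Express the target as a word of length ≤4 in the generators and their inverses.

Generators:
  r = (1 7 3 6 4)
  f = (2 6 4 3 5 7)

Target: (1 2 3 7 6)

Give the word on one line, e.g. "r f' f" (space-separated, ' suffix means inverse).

f r f

  after f: (2 6 4 3 5 7)
  after r: (1 7 2 4 6)(3 5)
  after f: (1 2 3 7 6)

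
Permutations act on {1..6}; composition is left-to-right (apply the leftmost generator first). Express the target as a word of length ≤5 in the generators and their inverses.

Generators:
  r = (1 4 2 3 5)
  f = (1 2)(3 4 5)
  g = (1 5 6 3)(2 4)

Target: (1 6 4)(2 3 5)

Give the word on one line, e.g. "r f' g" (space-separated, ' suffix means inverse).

  after g': (1 3 6 5)(2 4)
  after r: (1 5 4 3 6)
  after g: (1 6 5 2 4)
  after f: (1 6 3 4 2 5)
  after f: (1 6 4)(2 3 5)

g' r g f f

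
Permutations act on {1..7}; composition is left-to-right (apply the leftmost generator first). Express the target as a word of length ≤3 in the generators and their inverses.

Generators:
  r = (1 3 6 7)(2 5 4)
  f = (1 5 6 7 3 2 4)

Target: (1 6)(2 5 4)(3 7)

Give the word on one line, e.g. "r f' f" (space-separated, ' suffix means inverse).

  after r': (1 7 6 3)(2 4 5)
  after r': (1 6)(2 5 4)(3 7)

r' r'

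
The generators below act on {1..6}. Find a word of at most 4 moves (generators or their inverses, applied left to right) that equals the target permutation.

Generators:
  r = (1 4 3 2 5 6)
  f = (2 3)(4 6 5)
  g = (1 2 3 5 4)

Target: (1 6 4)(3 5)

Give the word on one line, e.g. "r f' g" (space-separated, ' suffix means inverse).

  after g': (1 4 5 3 2)
  after g': (1 5 2 4 3)
  after r: (1 6)(2 3 4)
  after g': (1 6 4)(3 5)

g' g' r g'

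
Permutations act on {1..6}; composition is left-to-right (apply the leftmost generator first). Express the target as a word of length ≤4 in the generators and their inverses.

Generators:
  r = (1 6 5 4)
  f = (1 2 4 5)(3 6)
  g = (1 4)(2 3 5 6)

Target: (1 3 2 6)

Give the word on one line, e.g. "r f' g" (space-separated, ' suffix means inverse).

  after f: (1 2 4 5)(3 6)
  after r': (1 2 5 4 6 3)
  after g': (1 6 2 3 4 5)
  after f': (1 3 2 6)

f r' g' f'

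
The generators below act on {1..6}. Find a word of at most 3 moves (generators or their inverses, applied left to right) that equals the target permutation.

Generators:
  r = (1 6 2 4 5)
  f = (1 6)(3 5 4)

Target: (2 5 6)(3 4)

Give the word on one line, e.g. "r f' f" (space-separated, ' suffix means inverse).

r f'

  after r: (1 6 2 4 5)
  after f': (2 5 6)(3 4)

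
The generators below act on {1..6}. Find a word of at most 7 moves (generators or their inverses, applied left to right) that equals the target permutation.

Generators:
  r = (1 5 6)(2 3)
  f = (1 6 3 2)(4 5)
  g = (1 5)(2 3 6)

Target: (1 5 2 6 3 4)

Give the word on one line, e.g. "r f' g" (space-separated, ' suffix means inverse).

  after g': (1 5)(2 6 3)
  after f: (1 4 5 6 2 3)
  after r': (1 4)(3 6)
  after r': (1 4 6 2 3 5)
  after f': (1 5 2 6 3 4)

g' f r' r' f'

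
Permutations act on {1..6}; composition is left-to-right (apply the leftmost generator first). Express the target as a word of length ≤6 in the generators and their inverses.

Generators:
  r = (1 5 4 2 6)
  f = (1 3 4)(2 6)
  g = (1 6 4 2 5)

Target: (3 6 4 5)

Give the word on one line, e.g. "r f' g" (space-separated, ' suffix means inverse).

g g r f g'

  after g: (1 6 4 2 5)
  after g: (1 4 5 6 2)
  after r: (1 2 5)
  after f: (1 6 2 5 3 4)
  after g': (3 6 4 5)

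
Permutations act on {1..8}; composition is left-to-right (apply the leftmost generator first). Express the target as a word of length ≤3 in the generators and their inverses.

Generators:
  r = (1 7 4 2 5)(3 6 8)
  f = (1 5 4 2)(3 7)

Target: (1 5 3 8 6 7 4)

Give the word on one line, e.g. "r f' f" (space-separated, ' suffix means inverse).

r r f'

  after r: (1 7 4 2 5)(3 6 8)
  after r: (1 4 5 7 2)(3 8 6)
  after f': (1 5 3 8 6 7 4)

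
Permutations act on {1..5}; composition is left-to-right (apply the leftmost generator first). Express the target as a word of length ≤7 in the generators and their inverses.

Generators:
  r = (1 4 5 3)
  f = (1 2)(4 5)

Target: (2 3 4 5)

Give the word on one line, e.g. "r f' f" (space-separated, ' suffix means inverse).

  after r: (1 4 5 3)
  after f: (1 5 3 2)
  after r: (1 3 2 4 5)
  after f: (1 3)(2 5)
  after r: (2 3 4 5)

r f r f r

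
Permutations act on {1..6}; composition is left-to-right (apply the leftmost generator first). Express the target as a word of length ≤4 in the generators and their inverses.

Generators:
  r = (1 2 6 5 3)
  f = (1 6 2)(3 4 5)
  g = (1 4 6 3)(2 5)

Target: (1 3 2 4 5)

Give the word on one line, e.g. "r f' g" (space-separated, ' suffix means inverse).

  after r': (1 3 5 6 2)
  after r': (1 5 2 3 6)
  after f: (1 3 2 4 5)

r' r' f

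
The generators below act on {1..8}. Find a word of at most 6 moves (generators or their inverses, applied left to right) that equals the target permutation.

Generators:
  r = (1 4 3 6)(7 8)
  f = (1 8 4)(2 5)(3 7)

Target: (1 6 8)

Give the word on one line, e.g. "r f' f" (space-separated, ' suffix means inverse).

r f' r f' r

  after r: (1 4 3 6)(7 8)
  after f': (1 8 3 6 4 7)(2 5)
  after r: (1 7 4 8 6 3)(2 5)
  after f': (1 3 4)(6 7 8)
  after r: (1 6 8)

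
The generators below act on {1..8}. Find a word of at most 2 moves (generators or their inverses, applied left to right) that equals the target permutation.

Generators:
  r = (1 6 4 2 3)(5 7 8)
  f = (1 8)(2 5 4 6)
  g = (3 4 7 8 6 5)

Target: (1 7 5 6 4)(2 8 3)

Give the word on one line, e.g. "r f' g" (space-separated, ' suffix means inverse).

f r'

  after f: (1 8)(2 5 4 6)
  after r': (1 7 5 6 4)(2 8 3)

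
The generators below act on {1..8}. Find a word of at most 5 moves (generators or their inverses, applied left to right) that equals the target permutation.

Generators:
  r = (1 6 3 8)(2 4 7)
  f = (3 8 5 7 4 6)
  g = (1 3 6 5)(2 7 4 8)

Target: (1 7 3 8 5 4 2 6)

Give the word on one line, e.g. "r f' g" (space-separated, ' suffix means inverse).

  after r': (1 8 3 6)(2 7 4)
  after f: (1 5 7 6)(2 4)
  after f: (1 7 3 8 5 4 2 6)

r' f f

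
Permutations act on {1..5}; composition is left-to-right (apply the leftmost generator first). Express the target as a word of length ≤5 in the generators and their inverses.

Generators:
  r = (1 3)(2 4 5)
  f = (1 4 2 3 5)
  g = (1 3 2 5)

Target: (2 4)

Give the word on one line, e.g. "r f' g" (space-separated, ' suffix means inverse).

  after f: (1 4 2 3 5)
  after r: (1 5 3 2)
  after f: (2 4)

f r f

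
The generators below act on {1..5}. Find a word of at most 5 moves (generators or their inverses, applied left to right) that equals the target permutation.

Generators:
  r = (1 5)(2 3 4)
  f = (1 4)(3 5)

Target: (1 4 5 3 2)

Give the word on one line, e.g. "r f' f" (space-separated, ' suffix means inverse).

r r f

  after r: (1 5)(2 3 4)
  after r: (2 4 3)
  after f: (1 4 5 3 2)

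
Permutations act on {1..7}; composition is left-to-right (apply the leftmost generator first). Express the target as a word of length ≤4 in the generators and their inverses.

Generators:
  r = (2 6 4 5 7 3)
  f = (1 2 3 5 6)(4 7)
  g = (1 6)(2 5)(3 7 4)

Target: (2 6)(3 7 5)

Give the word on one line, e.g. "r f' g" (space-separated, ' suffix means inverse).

  after g': (1 6)(2 5)(3 4 7)
  after f: (2 6)(3 7 5)

g' f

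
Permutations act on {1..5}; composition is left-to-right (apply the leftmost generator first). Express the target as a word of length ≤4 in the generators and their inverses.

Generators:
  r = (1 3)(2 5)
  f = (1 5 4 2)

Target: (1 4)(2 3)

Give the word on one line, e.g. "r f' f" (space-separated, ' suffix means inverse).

f r' f'

  after f: (1 5 4 2)
  after r': (1 2 3)(4 5)
  after f': (1 4)(2 3)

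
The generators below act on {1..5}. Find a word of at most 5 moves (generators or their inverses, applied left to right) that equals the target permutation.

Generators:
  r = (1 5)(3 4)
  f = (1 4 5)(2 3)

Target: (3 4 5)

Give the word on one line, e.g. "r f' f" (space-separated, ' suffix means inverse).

  after f: (1 4 5)(2 3)
  after f: (1 5 4)
  after r: (3 4 5)

f f r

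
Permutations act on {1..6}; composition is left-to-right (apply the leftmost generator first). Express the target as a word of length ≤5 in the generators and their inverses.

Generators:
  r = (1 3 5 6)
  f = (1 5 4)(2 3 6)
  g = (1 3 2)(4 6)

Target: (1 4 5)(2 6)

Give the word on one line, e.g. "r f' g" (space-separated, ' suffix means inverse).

g f' f' g' r

  after g: (1 3 2)(4 6)
  after f': (1 2 4 3 6 5)
  after f': (1 6)(2 5 4)
  after g': (1 4 3)(2 5 6)
  after r: (1 4 5)(2 6)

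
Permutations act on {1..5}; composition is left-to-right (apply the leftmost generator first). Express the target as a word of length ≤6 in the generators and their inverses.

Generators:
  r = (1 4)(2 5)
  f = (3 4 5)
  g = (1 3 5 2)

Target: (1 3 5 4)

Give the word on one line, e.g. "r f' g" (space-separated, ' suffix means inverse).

f r g f'

  after f: (3 4 5)
  after r: (1 4 2 5 3)
  after g: (1 4)
  after f': (1 3 5 4)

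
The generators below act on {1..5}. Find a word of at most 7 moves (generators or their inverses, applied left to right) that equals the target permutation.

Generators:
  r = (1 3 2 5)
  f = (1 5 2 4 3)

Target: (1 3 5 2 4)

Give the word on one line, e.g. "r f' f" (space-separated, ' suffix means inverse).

  after f': (1 3 4 2 5)
  after r: (1 2)(3 4 5)
  after f: (1 4 2 5)
  after r': (1 4 3)
  after f: (1 3 5 2 4)

f' r f r' f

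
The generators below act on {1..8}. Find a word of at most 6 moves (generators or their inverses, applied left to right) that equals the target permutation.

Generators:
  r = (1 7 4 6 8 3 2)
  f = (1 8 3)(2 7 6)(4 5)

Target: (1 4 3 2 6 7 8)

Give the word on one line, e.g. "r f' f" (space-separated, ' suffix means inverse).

r' f f r'

  after r': (1 2 3 8 6 4 7)
  after f: (1 7 8 2)(4 6 5)
  after f: (1 6 4 2 8 7 3)
  after r': (1 4 3 2 6 7 8)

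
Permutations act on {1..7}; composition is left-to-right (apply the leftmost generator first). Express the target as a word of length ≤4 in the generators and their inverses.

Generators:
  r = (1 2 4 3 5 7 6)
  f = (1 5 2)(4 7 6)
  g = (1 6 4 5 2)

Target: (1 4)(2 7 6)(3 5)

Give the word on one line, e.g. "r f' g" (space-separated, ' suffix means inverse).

  after g': (1 2 5 4 6)
  after r: (1 4)(2 7 6)(3 5)

g' r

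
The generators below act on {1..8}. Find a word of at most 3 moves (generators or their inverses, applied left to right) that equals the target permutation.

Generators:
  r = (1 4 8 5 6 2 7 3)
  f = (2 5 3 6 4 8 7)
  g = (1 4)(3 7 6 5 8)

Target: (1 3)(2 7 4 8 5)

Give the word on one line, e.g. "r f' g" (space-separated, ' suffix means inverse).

r r g

  after r: (1 4 8 5 6 2 7 3)
  after r: (1 8 6 7)(2 3 4 5)
  after g: (1 3)(2 7 4 8 5)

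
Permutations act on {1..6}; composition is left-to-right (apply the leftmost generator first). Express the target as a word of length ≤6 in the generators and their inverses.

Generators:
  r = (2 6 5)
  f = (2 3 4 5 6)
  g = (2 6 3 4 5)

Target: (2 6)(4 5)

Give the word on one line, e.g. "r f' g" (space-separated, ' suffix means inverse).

g' f' r' g r'

  after g': (2 5 4 3 6)
  after f': (2 4)(3 5)
  after r': (2 4 5 3 6)
  after g: (2 5 4)
  after r': (2 6)(4 5)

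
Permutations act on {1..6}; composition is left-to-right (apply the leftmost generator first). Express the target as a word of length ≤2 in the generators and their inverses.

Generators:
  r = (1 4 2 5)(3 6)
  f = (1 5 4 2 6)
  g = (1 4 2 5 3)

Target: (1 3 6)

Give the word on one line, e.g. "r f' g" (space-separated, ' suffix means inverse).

r' g

  after r': (1 5 2 4)(3 6)
  after g: (1 3 6)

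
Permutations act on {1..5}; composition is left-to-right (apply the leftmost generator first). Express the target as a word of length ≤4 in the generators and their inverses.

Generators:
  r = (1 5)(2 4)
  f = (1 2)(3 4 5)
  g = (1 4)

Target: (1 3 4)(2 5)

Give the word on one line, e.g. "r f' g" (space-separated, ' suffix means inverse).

  after r: (1 5)(2 4)
  after f: (1 3 4)(2 5)

r f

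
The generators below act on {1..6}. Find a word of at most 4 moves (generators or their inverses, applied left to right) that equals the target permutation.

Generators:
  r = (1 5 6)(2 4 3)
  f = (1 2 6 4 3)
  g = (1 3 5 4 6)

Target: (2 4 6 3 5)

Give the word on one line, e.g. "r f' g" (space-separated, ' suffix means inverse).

g' g' f g'

  after g': (1 6 4 5 3)
  after g': (1 4 3 6 5)
  after f: (1 3 4)(2 6 5)
  after g': (2 4 6 3 5)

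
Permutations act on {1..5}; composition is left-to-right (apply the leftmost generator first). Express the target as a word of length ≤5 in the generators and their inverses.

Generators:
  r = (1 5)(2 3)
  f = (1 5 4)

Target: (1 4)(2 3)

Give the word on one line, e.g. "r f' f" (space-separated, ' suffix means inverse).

  after f: (1 5 4)
  after f: (1 4 5)
  after r: (1 4)(2 3)

f f r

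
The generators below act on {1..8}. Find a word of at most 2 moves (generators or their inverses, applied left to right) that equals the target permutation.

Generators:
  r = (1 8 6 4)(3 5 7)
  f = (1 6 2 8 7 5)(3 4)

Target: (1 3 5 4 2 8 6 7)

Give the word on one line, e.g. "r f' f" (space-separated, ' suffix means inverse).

  after r': (1 4 6 8)(3 7 5)
  after f: (1 3 5 4 2 8 6 7)

r' f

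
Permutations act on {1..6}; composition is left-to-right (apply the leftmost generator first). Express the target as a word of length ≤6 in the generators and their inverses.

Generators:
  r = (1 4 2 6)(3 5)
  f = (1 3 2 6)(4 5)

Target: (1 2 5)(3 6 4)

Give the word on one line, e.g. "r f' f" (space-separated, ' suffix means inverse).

f f r f'

  after f: (1 3 2 6)(4 5)
  after f: (1 2)(3 6)
  after r: (1 6 5 3)(2 4)
  after f': (1 2 5)(3 6 4)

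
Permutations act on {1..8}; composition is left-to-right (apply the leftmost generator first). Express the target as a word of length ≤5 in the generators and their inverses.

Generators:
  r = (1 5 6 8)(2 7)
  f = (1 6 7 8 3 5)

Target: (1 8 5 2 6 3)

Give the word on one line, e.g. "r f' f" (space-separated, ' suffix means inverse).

  after r: (1 5 6 8)(2 7)
  after f: (2 8 6 3 5 7)
  after r': (1 8 5 2 6 3)

r f r'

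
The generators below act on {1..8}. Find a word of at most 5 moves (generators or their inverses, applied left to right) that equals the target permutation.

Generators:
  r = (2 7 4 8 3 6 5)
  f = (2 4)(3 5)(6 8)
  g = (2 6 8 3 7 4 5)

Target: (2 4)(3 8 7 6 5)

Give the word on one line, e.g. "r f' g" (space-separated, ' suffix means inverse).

  after f': (2 4)(3 5)(6 8)
  after r': (2 7)(3 6 4 5 8)
  after g: (2 4)(3 8 7 6 5)

f' r' g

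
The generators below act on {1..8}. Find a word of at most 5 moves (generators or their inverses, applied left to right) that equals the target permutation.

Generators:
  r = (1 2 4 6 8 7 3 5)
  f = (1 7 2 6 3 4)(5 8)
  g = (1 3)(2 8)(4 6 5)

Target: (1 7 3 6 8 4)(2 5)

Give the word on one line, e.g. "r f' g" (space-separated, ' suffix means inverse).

  after g: (1 3)(2 8)(4 6 5)
  after f: (1 4 3 7 2 5)(6 8)
  after f: (2 8 3)(5 7 6)
  after f: (1 7 3 6 8 4)(2 5)

g f f f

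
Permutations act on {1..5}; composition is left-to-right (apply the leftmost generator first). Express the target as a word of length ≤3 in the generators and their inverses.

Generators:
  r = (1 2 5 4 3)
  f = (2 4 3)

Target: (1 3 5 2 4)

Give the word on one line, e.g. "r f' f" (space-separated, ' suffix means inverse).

  after f': (2 3 4)
  after r': (1 3 5 2 4)

f' r'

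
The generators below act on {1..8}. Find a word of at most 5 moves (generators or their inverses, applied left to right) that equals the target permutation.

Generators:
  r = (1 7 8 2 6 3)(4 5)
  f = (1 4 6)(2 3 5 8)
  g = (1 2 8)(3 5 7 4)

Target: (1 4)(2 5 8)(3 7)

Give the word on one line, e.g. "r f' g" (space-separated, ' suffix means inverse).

  after f: (1 4 6)(2 3 5 8)
  after r: (1 5 2)(3 4)(6 7 8)
  after g: (1 7)(4 5 8 6)
  after f: (1 7 4 8)(2 3 5)
  after g: (1 4)(2 5 8)(3 7)

f r g f g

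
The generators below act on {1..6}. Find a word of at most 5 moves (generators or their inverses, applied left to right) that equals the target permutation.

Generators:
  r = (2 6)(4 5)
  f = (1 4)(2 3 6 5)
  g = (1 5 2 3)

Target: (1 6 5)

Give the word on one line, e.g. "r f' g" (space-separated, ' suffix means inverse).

f' r g r' g

  after f': (1 4)(2 5 6 3)
  after r: (1 5 2 4)(3 6)
  after g: (1 2 4 5 3 6)
  after r': (1 6)(2 5 3)
  after g: (1 6 5)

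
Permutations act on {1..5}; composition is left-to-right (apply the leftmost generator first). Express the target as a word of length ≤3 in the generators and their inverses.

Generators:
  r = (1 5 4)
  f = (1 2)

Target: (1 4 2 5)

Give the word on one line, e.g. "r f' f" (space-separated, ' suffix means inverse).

  after r: (1 5 4)
  after f: (1 5 4 2)
  after r: (1 4 2 5)

r f r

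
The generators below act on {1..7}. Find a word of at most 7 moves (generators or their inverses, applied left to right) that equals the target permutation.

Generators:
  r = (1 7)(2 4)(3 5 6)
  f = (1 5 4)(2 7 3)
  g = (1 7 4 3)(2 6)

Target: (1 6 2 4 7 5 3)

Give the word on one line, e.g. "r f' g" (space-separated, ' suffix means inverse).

g g f' r f

  after g: (1 7 4 3)(2 6)
  after g: (1 4)(3 7)
  after f': (1 5)(2 3)
  after r: (1 6 3 4 2 5 7)
  after f: (1 6 2 4 7 5 3)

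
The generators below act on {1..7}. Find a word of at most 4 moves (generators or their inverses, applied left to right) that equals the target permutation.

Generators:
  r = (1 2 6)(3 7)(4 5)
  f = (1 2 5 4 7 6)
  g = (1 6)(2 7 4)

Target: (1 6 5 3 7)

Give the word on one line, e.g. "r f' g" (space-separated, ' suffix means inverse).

  after f': (1 6 7 4 5 2)
  after g: (2 6 4 5 7)
  after r': (1 6 5 3 7)

f' g r'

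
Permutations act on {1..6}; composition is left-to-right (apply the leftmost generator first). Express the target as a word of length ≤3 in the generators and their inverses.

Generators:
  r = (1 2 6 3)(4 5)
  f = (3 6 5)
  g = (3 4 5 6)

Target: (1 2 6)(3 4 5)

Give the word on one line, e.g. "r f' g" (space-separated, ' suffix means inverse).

f' r

  after f': (3 5 6)
  after r: (1 2 6)(3 4 5)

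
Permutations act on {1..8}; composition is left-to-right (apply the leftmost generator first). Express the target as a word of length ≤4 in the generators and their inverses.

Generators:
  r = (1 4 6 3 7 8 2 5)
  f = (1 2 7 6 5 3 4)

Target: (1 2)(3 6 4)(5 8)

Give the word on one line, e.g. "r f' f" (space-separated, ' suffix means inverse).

f r' f' r

  after f: (1 2 7 6 5 3 4)
  after r': (1 8 7 4 5 6 2 3)
  after f': (1 8 2 5 7 3 4 6)
  after r: (1 2)(3 6 4)(5 8)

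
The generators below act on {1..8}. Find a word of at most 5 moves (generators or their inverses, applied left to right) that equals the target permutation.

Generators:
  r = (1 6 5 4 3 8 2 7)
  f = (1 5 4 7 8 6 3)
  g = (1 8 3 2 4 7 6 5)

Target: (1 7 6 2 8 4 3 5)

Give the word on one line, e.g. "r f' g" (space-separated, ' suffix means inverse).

  after g: (1 8 3 2 4 7 6 5)
  after f': (1 7 8 6)(2 5 3)
  after r': (1 2 6 7 3 8)(4 5)
  after f: (1 2 3 6 8 5 7)
  after r: (1 7 6 2 8 4 3 5)

g f' r' f r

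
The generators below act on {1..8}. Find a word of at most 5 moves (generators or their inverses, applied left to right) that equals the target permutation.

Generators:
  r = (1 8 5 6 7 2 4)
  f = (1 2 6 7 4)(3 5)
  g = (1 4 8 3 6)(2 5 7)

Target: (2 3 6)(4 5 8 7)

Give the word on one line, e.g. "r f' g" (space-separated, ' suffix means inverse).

g' r g f'

  after g': (1 6 3 8 4)(2 7 5)
  after r: (1 7 6 3 5 4 8)
  after g: (1 2 5 8 4 3 7)
  after f': (2 3 6)(4 5 8 7)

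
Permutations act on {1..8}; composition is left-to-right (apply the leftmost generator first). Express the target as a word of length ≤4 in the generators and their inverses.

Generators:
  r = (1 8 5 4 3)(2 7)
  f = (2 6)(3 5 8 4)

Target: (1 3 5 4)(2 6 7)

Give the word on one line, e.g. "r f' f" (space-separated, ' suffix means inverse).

  after f': (2 6)(3 4 8 5)
  after r': (1 3 5 4)(2 6 7)

f' r'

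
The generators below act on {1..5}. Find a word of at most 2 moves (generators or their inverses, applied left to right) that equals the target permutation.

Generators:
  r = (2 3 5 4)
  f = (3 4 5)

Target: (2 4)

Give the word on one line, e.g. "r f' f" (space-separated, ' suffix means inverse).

  after r: (2 3 5 4)
  after f: (2 4)

r f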